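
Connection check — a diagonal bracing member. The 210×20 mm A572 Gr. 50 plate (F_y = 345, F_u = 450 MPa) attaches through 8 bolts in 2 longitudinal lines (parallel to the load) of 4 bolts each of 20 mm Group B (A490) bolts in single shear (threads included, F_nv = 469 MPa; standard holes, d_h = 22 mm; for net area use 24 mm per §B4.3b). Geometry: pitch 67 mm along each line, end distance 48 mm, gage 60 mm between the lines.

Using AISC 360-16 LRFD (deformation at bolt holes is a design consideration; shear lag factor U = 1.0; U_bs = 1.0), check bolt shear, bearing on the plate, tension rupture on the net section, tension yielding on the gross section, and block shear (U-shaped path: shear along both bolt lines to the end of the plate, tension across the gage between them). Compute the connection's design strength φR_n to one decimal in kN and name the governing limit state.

884.0 kN (bolt shear governs)

Bolt shear: A_b = π(20)²/4 = 314.16 mm². φR_n = 0.75 × 469 × 314.16 × 8 × 1 = 884.0 kN.
Bearing (20 mm plate, F_u = 450 MPa): end bolts L_c = 48 − 22/2 = 37, R_n = min(1.2×37×20×450, 2.4×20×20×450) = 399.6 kN/bolt; interior L_c = 67 − 22 = 45, R_n = 432 kN/bolt. φR_n = 0.75 × (2×399.6 + 6×432) = 2543.4 kN.
Tension rupture (net): A_n = (210 − 2×24)×20 = 3240 mm² (U = 1.0, A_e = A_n). φR_n = 0.75 × 450 × 3240 = 1093.5 kN.
Tension yield (gross): A_g = 210×20 = 4200 mm². φR_n = 0.90 × 345 × 4200 = 1304.1 kN.
Block shear: shear path 2×[48+3×67] = 2×249 mm, A_gv = 9960, A_nv = 2×(249 − 3.5×24)×20 = 6600 mm²; tension across gage: (60 − 1×24)×20 = 720 mm². R_n = min(0.6×450×6600, 0.6×345×9960) + 1.0×450×720 = min(1782, 2061.7) + 324 = 2106 kN. φR_n = 0.75 × 2106 = 1579.5 kN.
Governing: min(884.0, 2543.4, 1093.5, 1304.1, 1579.5) = 884.0 kN → bolt shear.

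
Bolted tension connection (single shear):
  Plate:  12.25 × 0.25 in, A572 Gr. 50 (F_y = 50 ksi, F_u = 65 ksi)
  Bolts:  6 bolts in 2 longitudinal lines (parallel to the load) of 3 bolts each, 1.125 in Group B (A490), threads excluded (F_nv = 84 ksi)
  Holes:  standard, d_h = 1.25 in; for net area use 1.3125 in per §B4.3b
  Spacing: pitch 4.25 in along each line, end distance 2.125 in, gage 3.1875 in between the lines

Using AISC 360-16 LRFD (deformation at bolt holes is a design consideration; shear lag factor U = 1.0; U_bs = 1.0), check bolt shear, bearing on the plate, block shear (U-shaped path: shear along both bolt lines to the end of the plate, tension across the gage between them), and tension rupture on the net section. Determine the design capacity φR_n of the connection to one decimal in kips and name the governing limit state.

117.3 kips (net-section rupture governs)

Bolt shear: A_b = π(1.125)²/4 = 0.99402 in². φR_n = 0.75 × 84 × 0.99402 × 6 × 1 = 375.7 kips.
Bearing (0.25 in plate, F_u = 65 ksi): end bolts L_c = 2.125 − 1.25/2 = 1.5, R_n = min(1.2×1.5×0.25×65, 2.4×1.125×0.25×65) = 29.25 kips/bolt; interior L_c = 4.25 − 1.25 = 3, R_n = 43.875 kips/bolt. φR_n = 0.75 × (2×29.25 + 4×43.875) = 175.5 kips.
Block shear: shear path 2×[2.125+2×4.25] = 2×10.625 in, A_gv = 5.3125, A_nv = 2×(10.625 − 2.5×1.3125)×0.25 = 3.6719 in²; tension across gage: (3.1875 − 1×1.3125)×0.25 = 0.46875 in². R_n = min(0.6×65×3.6719, 0.6×50×5.3125) + 1.0×65×0.46875 = min(143.2, 159.38) + 30.469 = 173.67 kips. φR_n = 0.75 × 173.67 = 130.3 kips.
Tension rupture (net): A_n = (12.25 − 2×1.3125)×0.25 = 2.4063 in² (U = 1.0, A_e = A_n). φR_n = 0.75 × 65 × 2.4063 = 117.3 kips.
Governing: min(375.7, 175.5, 130.3, 117.3) = 117.3 kips → net-section rupture.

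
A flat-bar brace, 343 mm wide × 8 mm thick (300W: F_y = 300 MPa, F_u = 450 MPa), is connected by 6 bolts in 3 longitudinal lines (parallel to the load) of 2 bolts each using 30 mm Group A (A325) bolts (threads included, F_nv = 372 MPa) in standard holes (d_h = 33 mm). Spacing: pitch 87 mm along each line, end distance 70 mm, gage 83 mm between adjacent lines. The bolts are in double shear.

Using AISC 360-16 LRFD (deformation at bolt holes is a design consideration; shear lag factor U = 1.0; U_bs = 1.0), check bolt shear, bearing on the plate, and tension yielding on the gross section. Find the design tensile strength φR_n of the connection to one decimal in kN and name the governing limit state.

740.9 kN (gross-section yield governs)

Bolt shear: A_b = π(30)²/4 = 706.86 mm². φR_n = 0.75 × 372 × 706.86 × 6 × 2 = 2366.6 kN.
Bearing (8 mm plate, F_u = 450 MPa): end bolts L_c = 70 − 33/2 = 53.5, R_n = min(1.2×53.5×8×450, 2.4×30×8×450) = 231.12 kN/bolt; interior L_c = 87 − 33 = 54, R_n = 233.28 kN/bolt. φR_n = 0.75 × (3×231.12 + 3×233.28) = 1044.9 kN.
Tension yield (gross): A_g = 343×8 = 2744 mm². φR_n = 0.90 × 300 × 2744 = 740.9 kN.
Governing: min(2366.6, 1044.9, 740.9) = 740.9 kN → gross-section yield.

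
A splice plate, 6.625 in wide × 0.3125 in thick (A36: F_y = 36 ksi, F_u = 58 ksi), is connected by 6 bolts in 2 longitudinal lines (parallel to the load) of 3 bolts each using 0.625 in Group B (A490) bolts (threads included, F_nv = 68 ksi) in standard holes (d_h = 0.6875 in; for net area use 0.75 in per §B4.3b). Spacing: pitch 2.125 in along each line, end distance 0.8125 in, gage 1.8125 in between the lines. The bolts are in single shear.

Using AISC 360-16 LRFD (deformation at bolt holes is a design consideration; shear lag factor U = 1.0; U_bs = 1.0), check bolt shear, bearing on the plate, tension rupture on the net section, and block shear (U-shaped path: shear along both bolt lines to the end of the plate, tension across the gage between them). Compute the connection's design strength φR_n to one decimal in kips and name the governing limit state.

65.7 kips (block shear governs)

Bolt shear: A_b = π(0.625)²/4 = 0.3068 in². φR_n = 0.75 × 68 × 0.3068 × 6 × 1 = 93.9 kips.
Bearing (0.3125 in plate, F_u = 58 ksi): end bolts L_c = 0.8125 − 0.6875/2 = 0.46875, R_n = min(1.2×0.46875×0.3125×58, 2.4×0.625×0.3125×58) = 10.195 kips/bolt; interior L_c = 2.125 − 0.6875 = 1.4375, R_n = 27.188 kips/bolt. φR_n = 0.75 × (2×10.195 + 4×27.188) = 96.9 kips.
Tension rupture (net): A_n = (6.625 − 2×0.75)×0.3125 = 1.6016 in² (U = 1.0, A_e = A_n). φR_n = 0.75 × 58 × 1.6016 = 69.7 kips.
Block shear: shear path 2×[0.8125+2×2.125] = 2×5.0625 in, A_gv = 3.1641, A_nv = 2×(5.0625 − 2.5×0.75)×0.3125 = 1.9922 in²; tension across gage: (1.8125 − 1×0.75)×0.3125 = 0.33203 in². R_n = min(0.6×58×1.9922, 0.6×36×3.1641) + 1.0×58×0.33203 = min(69.329, 68.345) + 19.258 = 87.603 kips. φR_n = 0.75 × 87.603 = 65.7 kips.
Governing: min(93.9, 96.9, 69.7, 65.7) = 65.7 kips → block shear.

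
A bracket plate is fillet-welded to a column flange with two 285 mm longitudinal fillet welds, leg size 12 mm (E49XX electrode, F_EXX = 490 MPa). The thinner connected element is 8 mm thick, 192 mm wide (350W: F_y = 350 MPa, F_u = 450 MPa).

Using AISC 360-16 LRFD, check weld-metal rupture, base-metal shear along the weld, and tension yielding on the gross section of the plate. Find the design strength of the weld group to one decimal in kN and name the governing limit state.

Weld metal: throat = 0.707×12 = 8.484 mm, L = 2×285 = 570 mm. φR_n = 0.75 × 0.6 × 490 × 8.484 × 570 = 1066.3 kN.
Base metal shear (8 mm plate): yield φR_n = 1.0×0.6×350×8×570 = 957.6 kN; rupture φR_n = 0.75×0.6×450×8×570 = 923.4 kN; take 923.4 kN (rupture).
Tension yield (gross): A_g = 192×8 = 1536 mm². φR_n = 0.90 × 350 × 1536 = 483.8 kN.
Governing: min(1066.3, 923.4, 483.8) = 483.8 kN → gross-section yield.

483.8 kN (gross-section yield governs)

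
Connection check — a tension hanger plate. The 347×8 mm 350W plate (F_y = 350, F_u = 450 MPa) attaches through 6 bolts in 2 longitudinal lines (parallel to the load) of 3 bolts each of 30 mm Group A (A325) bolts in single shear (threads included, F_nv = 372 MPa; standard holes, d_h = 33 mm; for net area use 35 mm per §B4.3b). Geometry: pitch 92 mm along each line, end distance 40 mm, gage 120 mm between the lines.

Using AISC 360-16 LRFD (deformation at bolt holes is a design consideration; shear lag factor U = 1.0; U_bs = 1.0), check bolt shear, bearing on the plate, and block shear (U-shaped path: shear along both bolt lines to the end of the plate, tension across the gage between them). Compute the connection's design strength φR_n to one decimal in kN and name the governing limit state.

Bolt shear: A_b = π(30)²/4 = 706.86 mm². φR_n = 0.75 × 372 × 706.86 × 6 × 1 = 1183.3 kN.
Bearing (8 mm plate, F_u = 450 MPa): end bolts L_c = 40 − 33/2 = 23.5, R_n = min(1.2×23.5×8×450, 2.4×30×8×450) = 101.52 kN/bolt; interior L_c = 92 − 33 = 59, R_n = 254.88 kN/bolt. φR_n = 0.75 × (2×101.52 + 4×254.88) = 916.9 kN.
Block shear: shear path 2×[40+2×92] = 2×224 mm, A_gv = 3584, A_nv = 2×(224 − 2.5×35)×8 = 2184 mm²; tension across gage: (120 − 1×35)×8 = 680 mm². R_n = min(0.6×450×2184, 0.6×350×3584) + 1.0×450×680 = min(589.68, 752.64) + 306 = 895.68 kN. φR_n = 0.75 × 895.68 = 671.8 kN.
Governing: min(1183.3, 916.9, 671.8) = 671.8 kN → block shear.

671.8 kN (block shear governs)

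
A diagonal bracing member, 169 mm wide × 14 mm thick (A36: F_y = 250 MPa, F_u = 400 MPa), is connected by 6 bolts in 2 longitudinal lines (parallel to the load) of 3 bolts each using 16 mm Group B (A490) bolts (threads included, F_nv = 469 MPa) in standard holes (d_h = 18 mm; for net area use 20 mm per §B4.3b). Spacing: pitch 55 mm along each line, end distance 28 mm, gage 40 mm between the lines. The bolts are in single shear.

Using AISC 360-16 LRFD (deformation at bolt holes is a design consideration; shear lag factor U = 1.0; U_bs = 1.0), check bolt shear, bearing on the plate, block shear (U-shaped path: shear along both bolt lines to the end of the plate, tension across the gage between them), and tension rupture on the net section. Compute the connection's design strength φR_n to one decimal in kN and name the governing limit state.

424.3 kN (bolt shear governs)

Bolt shear: A_b = π(16)²/4 = 201.06 mm². φR_n = 0.75 × 469 × 201.06 × 6 × 1 = 424.3 kN.
Bearing (14 mm plate, F_u = 400 MPa): end bolts L_c = 28 − 18/2 = 19, R_n = min(1.2×19×14×400, 2.4×16×14×400) = 127.68 kN/bolt; interior L_c = 55 − 18 = 37, R_n = 215.04 kN/bolt. φR_n = 0.75 × (2×127.68 + 4×215.04) = 836.6 kN.
Block shear: shear path 2×[28+2×55] = 2×138 mm, A_gv = 3864, A_nv = 2×(138 − 2.5×20)×14 = 2464 mm²; tension across gage: (40 − 1×20)×14 = 280 mm². R_n = min(0.6×400×2464, 0.6×250×3864) + 1.0×400×280 = min(591.36, 579.6) + 112 = 691.6 kN. φR_n = 0.75 × 691.6 = 518.7 kN.
Tension rupture (net): A_n = (169 − 2×20)×14 = 1806 mm² (U = 1.0, A_e = A_n). φR_n = 0.75 × 400 × 1806 = 541.8 kN.
Governing: min(424.3, 836.6, 518.7, 541.8) = 424.3 kN → bolt shear.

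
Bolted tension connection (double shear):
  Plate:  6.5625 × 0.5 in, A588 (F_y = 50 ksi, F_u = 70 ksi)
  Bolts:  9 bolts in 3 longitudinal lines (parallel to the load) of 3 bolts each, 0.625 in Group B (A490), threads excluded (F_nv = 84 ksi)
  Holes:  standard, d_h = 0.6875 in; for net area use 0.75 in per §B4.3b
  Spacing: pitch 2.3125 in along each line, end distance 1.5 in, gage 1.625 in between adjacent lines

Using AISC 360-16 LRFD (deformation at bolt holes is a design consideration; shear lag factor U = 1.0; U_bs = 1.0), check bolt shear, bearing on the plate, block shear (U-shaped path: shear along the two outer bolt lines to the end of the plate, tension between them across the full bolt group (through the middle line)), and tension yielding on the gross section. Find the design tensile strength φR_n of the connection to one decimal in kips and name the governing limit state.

Bolt shear: A_b = π(0.625)²/4 = 0.3068 in². φR_n = 0.75 × 84 × 0.3068 × 9 × 2 = 347.9 kips.
Bearing (0.5 in plate, F_u = 70 ksi): end bolts L_c = 1.5 − 0.6875/2 = 1.15625, R_n = min(1.2×1.15625×0.5×70, 2.4×0.625×0.5×70) = 48.563 kips/bolt; interior L_c = 2.3125 − 0.6875 = 1.625, R_n = 52.5 kips/bolt. φR_n = 0.75 × (3×48.563 + 6×52.5) = 345.5 kips.
Block shear: shear path 2×[1.5+2×2.3125] = 2×6.125 in, A_gv = 6.125, A_nv = 2×(6.125 − 2.5×0.75)×0.5 = 4.25 in²; tension across gage: (3.25 − 2×0.75)×0.5 = 0.875 in². R_n = min(0.6×70×4.25, 0.6×50×6.125) + 1.0×70×0.875 = min(178.5, 183.75) + 61.25 = 239.75 kips. φR_n = 0.75 × 239.75 = 179.8 kips.
Tension yield (gross): A_g = 6.5625×0.5 = 3.2813 in². φR_n = 0.90 × 50 × 3.2813 = 147.7 kips.
Governing: min(347.9, 345.5, 179.8, 147.7) = 147.7 kips → gross-section yield.

147.7 kips (gross-section yield governs)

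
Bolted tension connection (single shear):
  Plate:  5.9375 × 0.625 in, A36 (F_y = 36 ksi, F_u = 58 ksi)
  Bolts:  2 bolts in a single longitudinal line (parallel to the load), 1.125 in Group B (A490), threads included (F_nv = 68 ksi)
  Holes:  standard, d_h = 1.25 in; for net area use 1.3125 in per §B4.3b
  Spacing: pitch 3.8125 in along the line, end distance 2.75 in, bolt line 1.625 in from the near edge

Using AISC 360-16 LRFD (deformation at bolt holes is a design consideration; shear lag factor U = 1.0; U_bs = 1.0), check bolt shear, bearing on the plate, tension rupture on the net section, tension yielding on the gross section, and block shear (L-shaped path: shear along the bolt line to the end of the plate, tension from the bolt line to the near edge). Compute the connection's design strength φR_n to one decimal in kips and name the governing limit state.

Bolt shear: A_b = π(1.125)²/4 = 0.99402 in². φR_n = 0.75 × 68 × 0.99402 × 2 × 1 = 101.4 kips.
Bearing (0.625 in plate, F_u = 58 ksi): end bolts L_c = 2.75 − 1.25/2 = 2.125, R_n = min(1.2×2.125×0.625×58, 2.4×1.125×0.625×58) = 92.438 kips/bolt; interior L_c = 3.8125 − 1.25 = 2.5625, R_n = 97.875 kips/bolt. φR_n = 0.75 × (1×92.438 + 1×97.875) = 142.7 kips.
Tension rupture (net): A_n = (5.9375 − 1×1.3125)×0.625 = 2.8906 in² (U = 1.0, A_e = A_n). φR_n = 0.75 × 58 × 2.8906 = 125.7 kips.
Tension yield (gross): A_g = 5.9375×0.625 = 3.7109 in². φR_n = 0.90 × 36 × 3.7109 = 120.2 kips.
Block shear: shear path 1×[2.75+1×3.8125] = 1×6.5625 in, A_gv = 4.1016, A_nv = 1×(6.5625 − 1.5×1.3125)×0.625 = 2.8711 in²; tension to near edge: (1.625 − 0.5×1.3125)×0.625 = 0.60547 in². R_n = min(0.6×58×2.8711, 0.6×36×4.1016) + 1.0×58×0.60547 = min(99.914, 88.595) + 35.117 = 123.71 kips. φR_n = 0.75 × 123.71 = 92.8 kips.
Governing: min(101.4, 142.7, 125.7, 120.2, 92.8) = 92.8 kips → block shear.

92.8 kips (block shear governs)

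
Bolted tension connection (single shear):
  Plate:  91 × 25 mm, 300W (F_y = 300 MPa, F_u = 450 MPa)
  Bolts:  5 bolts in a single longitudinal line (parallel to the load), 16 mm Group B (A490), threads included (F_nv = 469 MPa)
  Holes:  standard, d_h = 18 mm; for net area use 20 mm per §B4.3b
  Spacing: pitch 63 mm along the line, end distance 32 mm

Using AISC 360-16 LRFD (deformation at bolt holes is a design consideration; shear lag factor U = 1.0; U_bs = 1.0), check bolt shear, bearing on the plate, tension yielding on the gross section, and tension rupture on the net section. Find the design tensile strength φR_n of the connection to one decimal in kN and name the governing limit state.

Bolt shear: A_b = π(16)²/4 = 201.06 mm². φR_n = 0.75 × 469 × 201.06 × 5 × 1 = 353.6 kN.
Bearing (25 mm plate, F_u = 450 MPa): end bolts L_c = 32 − 18/2 = 23, R_n = min(1.2×23×25×450, 2.4×16×25×450) = 310.5 kN/bolt; interior L_c = 63 − 18 = 45, R_n = 432 kN/bolt. φR_n = 0.75 × (1×310.5 + 4×432) = 1528.9 kN.
Tension yield (gross): A_g = 91×25 = 2275 mm². φR_n = 0.90 × 300 × 2275 = 614.3 kN.
Tension rupture (net): A_n = (91 − 1×20)×25 = 1775 mm² (U = 1.0, A_e = A_n). φR_n = 0.75 × 450 × 1775 = 599.1 kN.
Governing: min(353.6, 1528.9, 614.3, 599.1) = 353.6 kN → bolt shear.

353.6 kN (bolt shear governs)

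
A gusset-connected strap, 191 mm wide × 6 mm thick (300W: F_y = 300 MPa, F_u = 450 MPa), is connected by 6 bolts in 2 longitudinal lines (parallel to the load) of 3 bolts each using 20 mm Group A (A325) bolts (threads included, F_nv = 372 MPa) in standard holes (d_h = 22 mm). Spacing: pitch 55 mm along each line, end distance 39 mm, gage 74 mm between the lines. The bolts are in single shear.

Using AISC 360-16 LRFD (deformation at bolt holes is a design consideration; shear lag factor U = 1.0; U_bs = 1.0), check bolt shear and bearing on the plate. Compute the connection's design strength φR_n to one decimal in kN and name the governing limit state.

Bolt shear: A_b = π(20)²/4 = 314.16 mm². φR_n = 0.75 × 372 × 314.16 × 6 × 1 = 525.9 kN.
Bearing (6 mm plate, F_u = 450 MPa): end bolts L_c = 39 − 22/2 = 28, R_n = min(1.2×28×6×450, 2.4×20×6×450) = 90.72 kN/bolt; interior L_c = 55 − 22 = 33, R_n = 106.92 kN/bolt. φR_n = 0.75 × (2×90.72 + 4×106.92) = 456.8 kN.
Governing: min(525.9, 456.8) = 456.8 kN → bearing.

456.8 kN (bearing governs)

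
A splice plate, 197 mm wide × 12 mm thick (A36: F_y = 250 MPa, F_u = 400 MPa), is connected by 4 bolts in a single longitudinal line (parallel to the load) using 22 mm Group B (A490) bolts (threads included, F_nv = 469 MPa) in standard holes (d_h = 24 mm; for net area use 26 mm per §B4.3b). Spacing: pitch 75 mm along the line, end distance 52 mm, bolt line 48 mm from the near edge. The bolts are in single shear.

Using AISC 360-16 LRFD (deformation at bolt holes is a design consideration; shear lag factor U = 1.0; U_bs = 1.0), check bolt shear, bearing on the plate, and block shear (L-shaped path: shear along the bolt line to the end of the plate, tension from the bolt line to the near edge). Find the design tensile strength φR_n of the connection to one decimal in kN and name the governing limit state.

500.0 kN (block shear governs)

Bolt shear: A_b = π(22)²/4 = 380.13 mm². φR_n = 0.75 × 469 × 380.13 × 4 × 1 = 534.8 kN.
Bearing (12 mm plate, F_u = 400 MPa): end bolts L_c = 52 − 24/2 = 40, R_n = min(1.2×40×12×400, 2.4×22×12×400) = 230.4 kN/bolt; interior L_c = 75 − 24 = 51, R_n = 253.44 kN/bolt. φR_n = 0.75 × (1×230.4 + 3×253.44) = 743.0 kN.
Block shear: shear path 1×[52+3×75] = 1×277 mm, A_gv = 3324, A_nv = 1×(277 − 3.5×26)×12 = 2232 mm²; tension to near edge: (48 − 0.5×26)×12 = 420 mm². R_n = min(0.6×400×2232, 0.6×250×3324) + 1.0×400×420 = min(535.68, 498.6) + 168 = 666.6 kN. φR_n = 0.75 × 666.6 = 500.0 kN.
Governing: min(534.8, 743.0, 500.0) = 500.0 kN → block shear.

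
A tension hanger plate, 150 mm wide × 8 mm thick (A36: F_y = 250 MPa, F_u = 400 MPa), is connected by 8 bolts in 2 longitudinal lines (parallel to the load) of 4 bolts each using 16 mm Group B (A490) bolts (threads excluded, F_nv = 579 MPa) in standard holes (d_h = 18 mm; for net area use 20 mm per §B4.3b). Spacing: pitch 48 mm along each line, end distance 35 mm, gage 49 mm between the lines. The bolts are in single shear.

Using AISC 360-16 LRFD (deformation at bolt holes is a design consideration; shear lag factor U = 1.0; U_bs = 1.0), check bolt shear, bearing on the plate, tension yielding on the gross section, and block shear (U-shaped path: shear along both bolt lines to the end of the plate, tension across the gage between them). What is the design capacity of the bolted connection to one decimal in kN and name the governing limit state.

270.0 kN (gross-section yield governs)

Bolt shear: A_b = π(16)²/4 = 201.06 mm². φR_n = 0.75 × 579 × 201.06 × 8 × 1 = 698.5 kN.
Bearing (8 mm plate, F_u = 400 MPa): end bolts L_c = 35 − 18/2 = 26, R_n = min(1.2×26×8×400, 2.4×16×8×400) = 99.84 kN/bolt; interior L_c = 48 − 18 = 30, R_n = 115.2 kN/bolt. φR_n = 0.75 × (2×99.84 + 6×115.2) = 668.2 kN.
Tension yield (gross): A_g = 150×8 = 1200 mm². φR_n = 0.90 × 250 × 1200 = 270.0 kN.
Block shear: shear path 2×[35+3×48] = 2×179 mm, A_gv = 2864, A_nv = 2×(179 − 3.5×20)×8 = 1744 mm²; tension across gage: (49 − 1×20)×8 = 232 mm². R_n = min(0.6×400×1744, 0.6×250×2864) + 1.0×400×232 = min(418.56, 429.6) + 92.8 = 511.36 kN. φR_n = 0.75 × 511.36 = 383.5 kN.
Governing: min(698.5, 668.2, 270.0, 383.5) = 270.0 kN → gross-section yield.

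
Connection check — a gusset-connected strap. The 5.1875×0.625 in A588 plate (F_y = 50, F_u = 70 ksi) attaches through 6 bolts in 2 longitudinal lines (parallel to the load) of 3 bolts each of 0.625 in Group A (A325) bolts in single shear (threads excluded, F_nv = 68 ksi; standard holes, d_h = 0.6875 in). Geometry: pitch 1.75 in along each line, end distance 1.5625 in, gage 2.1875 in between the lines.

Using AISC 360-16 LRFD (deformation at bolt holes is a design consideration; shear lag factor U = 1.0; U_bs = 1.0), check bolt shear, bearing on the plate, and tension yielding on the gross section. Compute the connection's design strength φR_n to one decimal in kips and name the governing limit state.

Bolt shear: A_b = π(0.625)²/4 = 0.3068 in². φR_n = 0.75 × 68 × 0.3068 × 6 × 1 = 93.9 kips.
Bearing (0.625 in plate, F_u = 70 ksi): end bolts L_c = 1.5625 − 0.6875/2 = 1.21875, R_n = min(1.2×1.21875×0.625×70, 2.4×0.625×0.625×70) = 63.984 kips/bolt; interior L_c = 1.75 − 0.6875 = 1.0625, R_n = 55.781 kips/bolt. φR_n = 0.75 × (2×63.984 + 4×55.781) = 263.3 kips.
Tension yield (gross): A_g = 5.1875×0.625 = 3.2422 in². φR_n = 0.90 × 50 × 3.2422 = 145.9 kips.
Governing: min(93.9, 263.3, 145.9) = 93.9 kips → bolt shear.

93.9 kips (bolt shear governs)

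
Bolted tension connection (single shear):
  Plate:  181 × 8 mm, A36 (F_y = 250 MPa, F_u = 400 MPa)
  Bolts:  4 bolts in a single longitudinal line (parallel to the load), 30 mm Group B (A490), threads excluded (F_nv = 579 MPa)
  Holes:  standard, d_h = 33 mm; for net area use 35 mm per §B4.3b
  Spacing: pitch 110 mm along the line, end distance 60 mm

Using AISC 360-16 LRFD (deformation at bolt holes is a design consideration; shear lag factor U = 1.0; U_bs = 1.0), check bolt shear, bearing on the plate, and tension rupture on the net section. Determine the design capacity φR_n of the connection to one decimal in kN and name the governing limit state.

Bolt shear: A_b = π(30)²/4 = 706.86 mm². φR_n = 0.75 × 579 × 706.86 × 4 × 1 = 1227.8 kN.
Bearing (8 mm plate, F_u = 400 MPa): end bolts L_c = 60 − 33/2 = 43.5, R_n = min(1.2×43.5×8×400, 2.4×30×8×400) = 167.04 kN/bolt; interior L_c = 110 − 33 = 77, R_n = 230.4 kN/bolt. φR_n = 0.75 × (1×167.04 + 3×230.4) = 643.7 kN.
Tension rupture (net): A_n = (181 − 1×35)×8 = 1168 mm² (U = 1.0, A_e = A_n). φR_n = 0.75 × 400 × 1168 = 350.4 kN.
Governing: min(1227.8, 643.7, 350.4) = 350.4 kN → net-section rupture.

350.4 kN (net-section rupture governs)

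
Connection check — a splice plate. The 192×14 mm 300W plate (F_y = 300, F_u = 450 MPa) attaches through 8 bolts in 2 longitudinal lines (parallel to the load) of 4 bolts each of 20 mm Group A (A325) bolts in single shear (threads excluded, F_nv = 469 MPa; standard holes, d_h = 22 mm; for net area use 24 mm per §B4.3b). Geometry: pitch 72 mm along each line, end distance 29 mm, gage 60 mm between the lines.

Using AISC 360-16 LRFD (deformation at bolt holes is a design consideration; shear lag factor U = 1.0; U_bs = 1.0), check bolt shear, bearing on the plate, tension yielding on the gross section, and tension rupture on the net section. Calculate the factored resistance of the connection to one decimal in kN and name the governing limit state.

Bolt shear: A_b = π(20)²/4 = 314.16 mm². φR_n = 0.75 × 469 × 314.16 × 8 × 1 = 884.0 kN.
Bearing (14 mm plate, F_u = 450 MPa): end bolts L_c = 29 − 22/2 = 18, R_n = min(1.2×18×14×450, 2.4×20×14×450) = 136.08 kN/bolt; interior L_c = 72 − 22 = 50, R_n = 302.4 kN/bolt. φR_n = 0.75 × (2×136.08 + 6×302.4) = 1564.9 kN.
Tension yield (gross): A_g = 192×14 = 2688 mm². φR_n = 0.90 × 300 × 2688 = 725.8 kN.
Tension rupture (net): A_n = (192 − 2×24)×14 = 2016 mm² (U = 1.0, A_e = A_n). φR_n = 0.75 × 450 × 2016 = 680.4 kN.
Governing: min(884.0, 1564.9, 725.8, 680.4) = 680.4 kN → net-section rupture.

680.4 kN (net-section rupture governs)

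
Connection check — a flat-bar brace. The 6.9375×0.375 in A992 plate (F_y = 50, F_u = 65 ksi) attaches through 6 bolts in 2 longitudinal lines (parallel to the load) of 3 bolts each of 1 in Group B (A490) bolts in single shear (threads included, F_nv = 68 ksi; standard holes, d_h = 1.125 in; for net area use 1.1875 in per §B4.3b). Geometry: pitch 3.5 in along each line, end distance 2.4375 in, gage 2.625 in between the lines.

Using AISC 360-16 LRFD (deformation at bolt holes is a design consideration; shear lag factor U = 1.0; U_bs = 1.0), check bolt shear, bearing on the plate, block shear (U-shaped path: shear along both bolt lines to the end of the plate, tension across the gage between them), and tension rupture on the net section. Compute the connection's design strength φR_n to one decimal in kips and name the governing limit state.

Bolt shear: A_b = π(1)²/4 = 0.7854 in². φR_n = 0.75 × 68 × 0.7854 × 6 × 1 = 240.3 kips.
Bearing (0.375 in plate, F_u = 65 ksi): end bolts L_c = 2.4375 − 1.125/2 = 1.875, R_n = min(1.2×1.875×0.375×65, 2.4×1×0.375×65) = 54.844 kips/bolt; interior L_c = 3.5 − 1.125 = 2.375, R_n = 58.5 kips/bolt. φR_n = 0.75 × (2×54.844 + 4×58.5) = 257.8 kips.
Block shear: shear path 2×[2.4375+2×3.5] = 2×9.4375 in, A_gv = 7.0781, A_nv = 2×(9.4375 − 2.5×1.1875)×0.375 = 4.8516 in²; tension across gage: (2.625 − 1×1.1875)×0.375 = 0.53906 in². R_n = min(0.6×65×4.8516, 0.6×50×7.0781) + 1.0×65×0.53906 = min(189.21, 212.34) + 35.039 = 224.25 kips. φR_n = 0.75 × 224.25 = 168.2 kips.
Tension rupture (net): A_n = (6.9375 − 2×1.1875)×0.375 = 1.7109 in² (U = 1.0, A_e = A_n). φR_n = 0.75 × 65 × 1.7109 = 83.4 kips.
Governing: min(240.3, 257.8, 168.2, 83.4) = 83.4 kips → net-section rupture.

83.4 kips (net-section rupture governs)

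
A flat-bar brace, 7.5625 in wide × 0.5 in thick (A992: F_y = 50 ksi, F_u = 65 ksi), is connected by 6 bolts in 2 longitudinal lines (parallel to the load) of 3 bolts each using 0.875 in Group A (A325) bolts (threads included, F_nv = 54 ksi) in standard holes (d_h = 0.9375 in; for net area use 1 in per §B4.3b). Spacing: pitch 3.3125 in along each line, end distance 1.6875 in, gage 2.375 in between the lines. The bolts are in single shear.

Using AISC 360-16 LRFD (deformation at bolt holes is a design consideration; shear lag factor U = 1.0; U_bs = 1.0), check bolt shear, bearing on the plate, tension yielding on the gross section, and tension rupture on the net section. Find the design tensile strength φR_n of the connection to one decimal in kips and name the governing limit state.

135.6 kips (net-section rupture governs)

Bolt shear: A_b = π(0.875)²/4 = 0.60132 in². φR_n = 0.75 × 54 × 0.60132 × 6 × 1 = 146.1 kips.
Bearing (0.5 in plate, F_u = 65 ksi): end bolts L_c = 1.6875 − 0.9375/2 = 1.21875, R_n = min(1.2×1.21875×0.5×65, 2.4×0.875×0.5×65) = 47.531 kips/bolt; interior L_c = 3.3125 − 0.9375 = 2.375, R_n = 68.25 kips/bolt. φR_n = 0.75 × (2×47.531 + 4×68.25) = 276.0 kips.
Tension yield (gross): A_g = 7.5625×0.5 = 3.7813 in². φR_n = 0.90 × 50 × 3.7813 = 170.2 kips.
Tension rupture (net): A_n = (7.5625 − 2×1)×0.5 = 2.7813 in² (U = 1.0, A_e = A_n). φR_n = 0.75 × 65 × 2.7813 = 135.6 kips.
Governing: min(146.1, 276.0, 170.2, 135.6) = 135.6 kips → net-section rupture.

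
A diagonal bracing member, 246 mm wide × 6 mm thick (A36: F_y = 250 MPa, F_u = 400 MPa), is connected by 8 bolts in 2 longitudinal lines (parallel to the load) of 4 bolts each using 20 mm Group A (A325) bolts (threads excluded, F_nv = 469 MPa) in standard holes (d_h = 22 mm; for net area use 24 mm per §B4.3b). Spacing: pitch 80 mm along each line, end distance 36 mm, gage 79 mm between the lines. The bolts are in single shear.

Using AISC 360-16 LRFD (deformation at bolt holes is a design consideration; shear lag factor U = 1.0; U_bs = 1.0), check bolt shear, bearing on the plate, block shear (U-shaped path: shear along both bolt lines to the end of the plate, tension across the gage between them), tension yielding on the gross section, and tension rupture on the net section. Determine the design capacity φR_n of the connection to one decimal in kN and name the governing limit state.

332.1 kN (gross-section yield governs)

Bolt shear: A_b = π(20)²/4 = 314.16 mm². φR_n = 0.75 × 469 × 314.16 × 8 × 1 = 884.0 kN.
Bearing (6 mm plate, F_u = 400 MPa): end bolts L_c = 36 − 22/2 = 25, R_n = min(1.2×25×6×400, 2.4×20×6×400) = 72 kN/bolt; interior L_c = 80 − 22 = 58, R_n = 115.2 kN/bolt. φR_n = 0.75 × (2×72 + 6×115.2) = 626.4 kN.
Block shear: shear path 2×[36+3×80] = 2×276 mm, A_gv = 3312, A_nv = 2×(276 − 3.5×24)×6 = 2304 mm²; tension across gage: (79 − 1×24)×6 = 330 mm². R_n = min(0.6×400×2304, 0.6×250×3312) + 1.0×400×330 = min(552.96, 496.8) + 132 = 628.8 kN. φR_n = 0.75 × 628.8 = 471.6 kN.
Tension yield (gross): A_g = 246×6 = 1476 mm². φR_n = 0.90 × 250 × 1476 = 332.1 kN.
Tension rupture (net): A_n = (246 − 2×24)×6 = 1188 mm² (U = 1.0, A_e = A_n). φR_n = 0.75 × 400 × 1188 = 356.4 kN.
Governing: min(884.0, 626.4, 471.6, 332.1, 356.4) = 332.1 kN → gross-section yield.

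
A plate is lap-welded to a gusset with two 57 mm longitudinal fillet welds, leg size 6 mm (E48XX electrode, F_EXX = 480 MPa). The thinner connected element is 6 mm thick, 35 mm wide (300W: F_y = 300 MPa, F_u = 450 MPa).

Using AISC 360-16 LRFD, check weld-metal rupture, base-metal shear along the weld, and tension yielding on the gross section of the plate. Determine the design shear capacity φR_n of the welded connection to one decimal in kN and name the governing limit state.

56.7 kN (gross-section yield governs)

Weld metal: throat = 0.707×6 = 4.242 mm, L = 2×57 = 114 mm. φR_n = 0.75 × 0.6 × 480 × 4.242 × 114 = 104.5 kN.
Base metal shear (6 mm plate): yield φR_n = 1.0×0.6×300×6×114 = 123.1 kN; rupture φR_n = 0.75×0.6×450×6×114 = 138.5 kN; take 123.1 kN (yield).
Tension yield (gross): A_g = 35×6 = 210 mm². φR_n = 0.90 × 300 × 210 = 56.7 kN.
Governing: min(104.5, 123.1, 56.7) = 56.7 kN → gross-section yield.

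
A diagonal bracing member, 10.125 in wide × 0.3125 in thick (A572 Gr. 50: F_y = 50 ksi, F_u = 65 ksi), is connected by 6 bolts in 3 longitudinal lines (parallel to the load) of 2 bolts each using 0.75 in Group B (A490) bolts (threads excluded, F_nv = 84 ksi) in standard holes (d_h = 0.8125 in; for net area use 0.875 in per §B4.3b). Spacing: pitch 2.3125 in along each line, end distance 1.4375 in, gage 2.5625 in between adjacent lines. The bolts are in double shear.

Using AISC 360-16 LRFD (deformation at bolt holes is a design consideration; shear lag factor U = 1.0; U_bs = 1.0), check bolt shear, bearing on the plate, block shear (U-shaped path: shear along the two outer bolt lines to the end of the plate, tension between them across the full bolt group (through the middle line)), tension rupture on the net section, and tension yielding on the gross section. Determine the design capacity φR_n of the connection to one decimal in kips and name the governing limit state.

Bolt shear: A_b = π(0.75)²/4 = 0.44179 in². φR_n = 0.75 × 84 × 0.44179 × 6 × 2 = 334.0 kips.
Bearing (0.3125 in plate, F_u = 65 ksi): end bolts L_c = 1.4375 − 0.8125/2 = 1.03125, R_n = min(1.2×1.03125×0.3125×65, 2.4×0.75×0.3125×65) = 25.137 kips/bolt; interior L_c = 2.3125 − 0.8125 = 1.5, R_n = 36.563 kips/bolt. φR_n = 0.75 × (3×25.137 + 3×36.563) = 138.8 kips.
Block shear: shear path 2×[1.4375+1×2.3125] = 2×3.75 in, A_gv = 2.3438, A_nv = 2×(3.75 − 1.5×0.875)×0.3125 = 1.5234 in²; tension across gage: (5.125 − 2×0.875)×0.3125 = 1.0547 in². R_n = min(0.6×65×1.5234, 0.6×50×2.3438) + 1.0×65×1.0547 = min(59.413, 70.314) + 68.556 = 127.97 kips. φR_n = 0.75 × 127.97 = 96.0 kips.
Tension rupture (net): A_n = (10.125 − 3×0.875)×0.3125 = 2.3438 in² (U = 1.0, A_e = A_n). φR_n = 0.75 × 65 × 2.3438 = 114.3 kips.
Tension yield (gross): A_g = 10.125×0.3125 = 3.1641 in². φR_n = 0.90 × 50 × 3.1641 = 142.4 kips.
Governing: min(334.0, 138.8, 96.0, 114.3, 142.4) = 96.0 kips → block shear.

96.0 kips (block shear governs)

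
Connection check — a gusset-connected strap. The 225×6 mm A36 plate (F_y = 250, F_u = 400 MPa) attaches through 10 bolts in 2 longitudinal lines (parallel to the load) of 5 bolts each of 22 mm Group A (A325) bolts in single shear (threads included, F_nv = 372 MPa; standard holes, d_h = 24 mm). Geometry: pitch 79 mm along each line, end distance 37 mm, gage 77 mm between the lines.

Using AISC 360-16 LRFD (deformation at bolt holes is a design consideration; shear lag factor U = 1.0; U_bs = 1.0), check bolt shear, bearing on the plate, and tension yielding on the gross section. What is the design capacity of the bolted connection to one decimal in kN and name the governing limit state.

Bolt shear: A_b = π(22)²/4 = 380.13 mm². φR_n = 0.75 × 372 × 380.13 × 10 × 1 = 1060.6 kN.
Bearing (6 mm plate, F_u = 400 MPa): end bolts L_c = 37 − 24/2 = 25, R_n = min(1.2×25×6×400, 2.4×22×6×400) = 72 kN/bolt; interior L_c = 79 − 24 = 55, R_n = 126.72 kN/bolt. φR_n = 0.75 × (2×72 + 8×126.72) = 868.3 kN.
Tension yield (gross): A_g = 225×6 = 1350 mm². φR_n = 0.90 × 250 × 1350 = 303.8 kN.
Governing: min(1060.6, 868.3, 303.8) = 303.8 kN → gross-section yield.

303.8 kN (gross-section yield governs)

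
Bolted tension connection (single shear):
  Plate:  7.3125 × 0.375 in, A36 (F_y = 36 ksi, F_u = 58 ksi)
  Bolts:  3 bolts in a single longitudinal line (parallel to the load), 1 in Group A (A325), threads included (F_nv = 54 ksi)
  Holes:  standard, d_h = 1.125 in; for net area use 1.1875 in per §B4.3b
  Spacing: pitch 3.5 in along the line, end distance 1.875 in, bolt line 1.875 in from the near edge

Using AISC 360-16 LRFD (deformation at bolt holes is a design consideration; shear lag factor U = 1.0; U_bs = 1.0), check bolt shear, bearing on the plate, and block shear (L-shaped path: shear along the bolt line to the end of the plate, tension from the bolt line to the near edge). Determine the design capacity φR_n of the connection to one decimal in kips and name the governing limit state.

74.8 kips (block shear governs)

Bolt shear: A_b = π(1)²/4 = 0.7854 in². φR_n = 0.75 × 54 × 0.7854 × 3 × 1 = 95.4 kips.
Bearing (0.375 in plate, F_u = 58 ksi): end bolts L_c = 1.875 − 1.125/2 = 1.3125, R_n = min(1.2×1.3125×0.375×58, 2.4×1×0.375×58) = 34.256 kips/bolt; interior L_c = 3.5 − 1.125 = 2.375, R_n = 52.2 kips/bolt. φR_n = 0.75 × (1×34.256 + 2×52.2) = 104.0 kips.
Block shear: shear path 1×[1.875+2×3.5] = 1×8.875 in, A_gv = 3.3281, A_nv = 1×(8.875 − 2.5×1.1875)×0.375 = 2.2148 in²; tension to near edge: (1.875 − 0.5×1.1875)×0.375 = 0.48047 in². R_n = min(0.6×58×2.2148, 0.6×36×3.3281) + 1.0×58×0.48047 = min(77.075, 71.887) + 27.867 = 99.754 kips. φR_n = 0.75 × 99.754 = 74.8 kips.
Governing: min(95.4, 104.0, 74.8) = 74.8 kips → block shear.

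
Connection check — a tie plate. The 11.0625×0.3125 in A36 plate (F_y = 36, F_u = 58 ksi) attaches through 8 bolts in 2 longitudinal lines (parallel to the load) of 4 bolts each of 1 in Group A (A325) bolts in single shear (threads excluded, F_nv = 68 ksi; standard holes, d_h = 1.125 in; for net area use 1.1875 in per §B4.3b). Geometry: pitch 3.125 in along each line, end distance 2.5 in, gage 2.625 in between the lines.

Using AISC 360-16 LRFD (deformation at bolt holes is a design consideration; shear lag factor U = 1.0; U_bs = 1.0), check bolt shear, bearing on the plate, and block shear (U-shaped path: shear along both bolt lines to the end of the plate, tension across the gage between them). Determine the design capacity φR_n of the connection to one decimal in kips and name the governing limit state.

139.8 kips (block shear governs)

Bolt shear: A_b = π(1)²/4 = 0.7854 in². φR_n = 0.75 × 68 × 0.7854 × 8 × 1 = 320.4 kips.
Bearing (0.3125 in plate, F_u = 58 ksi): end bolts L_c = 2.5 − 1.125/2 = 1.9375, R_n = min(1.2×1.9375×0.3125×58, 2.4×1×0.3125×58) = 42.141 kips/bolt; interior L_c = 3.125 − 1.125 = 2, R_n = 43.5 kips/bolt. φR_n = 0.75 × (2×42.141 + 6×43.5) = 259.0 kips.
Block shear: shear path 2×[2.5+3×3.125] = 2×11.875 in, A_gv = 7.4219, A_nv = 2×(11.875 − 3.5×1.1875)×0.3125 = 4.8242 in²; tension across gage: (2.625 − 1×1.1875)×0.3125 = 0.44922 in². R_n = min(0.6×58×4.8242, 0.6×36×7.4219) + 1.0×58×0.44922 = min(167.88, 160.31) + 26.055 = 186.37 kips. φR_n = 0.75 × 186.37 = 139.8 kips.
Governing: min(320.4, 259.0, 139.8) = 139.8 kips → block shear.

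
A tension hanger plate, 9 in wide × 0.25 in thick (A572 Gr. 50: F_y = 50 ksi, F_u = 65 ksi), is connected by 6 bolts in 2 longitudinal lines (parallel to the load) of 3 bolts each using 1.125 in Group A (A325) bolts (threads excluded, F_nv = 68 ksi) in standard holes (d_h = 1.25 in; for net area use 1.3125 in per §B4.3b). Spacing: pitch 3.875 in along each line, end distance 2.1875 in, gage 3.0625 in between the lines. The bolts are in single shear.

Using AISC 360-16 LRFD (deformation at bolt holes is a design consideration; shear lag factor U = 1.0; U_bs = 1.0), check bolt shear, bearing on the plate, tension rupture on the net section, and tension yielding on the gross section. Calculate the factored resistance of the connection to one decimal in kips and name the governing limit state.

77.7 kips (net-section rupture governs)

Bolt shear: A_b = π(1.125)²/4 = 0.99402 in². φR_n = 0.75 × 68 × 0.99402 × 6 × 1 = 304.2 kips.
Bearing (0.25 in plate, F_u = 65 ksi): end bolts L_c = 2.1875 − 1.25/2 = 1.5625, R_n = min(1.2×1.5625×0.25×65, 2.4×1.125×0.25×65) = 30.469 kips/bolt; interior L_c = 3.875 − 1.25 = 2.625, R_n = 43.875 kips/bolt. φR_n = 0.75 × (2×30.469 + 4×43.875) = 177.3 kips.
Tension rupture (net): A_n = (9 − 2×1.3125)×0.25 = 1.5938 in² (U = 1.0, A_e = A_n). φR_n = 0.75 × 65 × 1.5938 = 77.7 kips.
Tension yield (gross): A_g = 9×0.25 = 2.25 in². φR_n = 0.90 × 50 × 2.25 = 101.3 kips.
Governing: min(304.2, 177.3, 77.7, 101.3) = 77.7 kips → net-section rupture.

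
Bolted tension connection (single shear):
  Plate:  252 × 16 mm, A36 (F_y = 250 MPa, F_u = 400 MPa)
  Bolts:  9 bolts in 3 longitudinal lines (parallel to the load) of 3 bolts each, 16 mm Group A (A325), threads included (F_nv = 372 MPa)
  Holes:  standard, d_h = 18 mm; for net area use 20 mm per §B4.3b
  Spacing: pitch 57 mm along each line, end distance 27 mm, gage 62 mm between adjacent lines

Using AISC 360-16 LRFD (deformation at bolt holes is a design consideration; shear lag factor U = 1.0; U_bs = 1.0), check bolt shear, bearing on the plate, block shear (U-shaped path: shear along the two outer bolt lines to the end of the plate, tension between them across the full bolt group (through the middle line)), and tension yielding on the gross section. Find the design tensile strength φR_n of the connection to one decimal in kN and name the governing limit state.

504.9 kN (bolt shear governs)

Bolt shear: A_b = π(16)²/4 = 201.06 mm². φR_n = 0.75 × 372 × 201.06 × 9 × 1 = 504.9 kN.
Bearing (16 mm plate, F_u = 400 MPa): end bolts L_c = 27 − 18/2 = 18, R_n = min(1.2×18×16×400, 2.4×16×16×400) = 138.24 kN/bolt; interior L_c = 57 − 18 = 39, R_n = 245.76 kN/bolt. φR_n = 0.75 × (3×138.24 + 6×245.76) = 1417.0 kN.
Block shear: shear path 2×[27+2×57] = 2×141 mm, A_gv = 4512, A_nv = 2×(141 − 2.5×20)×16 = 2912 mm²; tension across gage: (124 − 2×20)×16 = 1344 mm². R_n = min(0.6×400×2912, 0.6×250×4512) + 1.0×400×1344 = min(698.88, 676.8) + 537.6 = 1214.4 kN. φR_n = 0.75 × 1214.4 = 910.8 kN.
Tension yield (gross): A_g = 252×16 = 4032 mm². φR_n = 0.90 × 250 × 4032 = 907.2 kN.
Governing: min(504.9, 1417.0, 910.8, 907.2) = 504.9 kN → bolt shear.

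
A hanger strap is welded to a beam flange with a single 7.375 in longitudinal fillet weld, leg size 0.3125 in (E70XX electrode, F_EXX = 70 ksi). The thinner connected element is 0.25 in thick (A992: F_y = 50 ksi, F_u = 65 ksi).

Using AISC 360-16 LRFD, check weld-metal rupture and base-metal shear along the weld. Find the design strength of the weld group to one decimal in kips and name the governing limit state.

Weld metal: throat = 0.707×0.3125 = 0.22094 in, L = 7.375 in. φR_n = 0.75 × 0.6 × 70 × 0.22094 × 7.375 = 51.3 kips.
Base metal shear (0.25 in plate): yield φR_n = 1.0×0.6×50×0.25×7.375 = 55.3 kips; rupture φR_n = 0.75×0.6×65×0.25×7.375 = 53.9 kips; take 53.9 kips (rupture).
Governing: min(51.3, 53.9) = 51.3 kips → weld metal.

51.3 kips (weld metal governs)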